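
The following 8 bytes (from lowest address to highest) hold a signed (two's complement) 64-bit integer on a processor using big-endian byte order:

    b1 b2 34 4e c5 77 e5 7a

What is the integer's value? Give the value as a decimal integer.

-5642389870216747654

In big-endian order the high byte comes first in memory.
The bytes are already most-significant first: 0xB1B2344EC577E57A.
Top bit is set, so as a signed 64-bit value this is 0xB1B2344EC577E57A − 2^64 = -5642389870216747654.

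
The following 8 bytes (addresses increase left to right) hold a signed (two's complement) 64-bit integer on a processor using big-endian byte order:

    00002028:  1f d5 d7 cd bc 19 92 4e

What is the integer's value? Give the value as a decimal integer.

2293976863839195726

In big-endian order the high byte comes first in memory.
The bytes are already most-significant first: 0x1FD5D7CDBC19924E.
0x1FD5D7CDBC19924E = 2293976863839195726.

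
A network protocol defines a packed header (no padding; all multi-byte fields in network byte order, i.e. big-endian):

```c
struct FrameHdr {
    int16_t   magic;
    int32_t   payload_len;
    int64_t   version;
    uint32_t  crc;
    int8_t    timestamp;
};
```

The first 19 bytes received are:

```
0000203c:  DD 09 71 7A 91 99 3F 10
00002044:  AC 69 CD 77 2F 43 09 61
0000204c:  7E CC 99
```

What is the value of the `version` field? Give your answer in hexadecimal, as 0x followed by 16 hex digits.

0x3F10AC69CD772F43

`version` follows `magic` (2 B), `payload_len` (4 B), so it starts at offset 2 + 4 = 6 and occupies 8 bytes.
Bytes at offsets 6..13: 3F 10 AC 69 CD 77 2F 43.
Big-endian stores the most-significant byte at the lowest address.
The bytes are already most-significant first: 0x3F10AC69CD772F43.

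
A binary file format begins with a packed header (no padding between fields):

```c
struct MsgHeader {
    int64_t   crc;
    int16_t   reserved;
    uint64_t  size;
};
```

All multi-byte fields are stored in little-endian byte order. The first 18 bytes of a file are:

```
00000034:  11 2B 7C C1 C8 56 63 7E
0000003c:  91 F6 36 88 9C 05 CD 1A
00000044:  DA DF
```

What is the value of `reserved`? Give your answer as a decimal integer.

`reserved` follows `crc` (8 bytes), so it starts at byte offset 8 and occupies 2 bytes.
Bytes at offsets 8..9: 91 F6.
In little-endian order the low byte comes first in memory.
Reassemble most-significant byte first: F6 91 → 0xF691.
Top bit is set, so as a signed 16-bit value this is 0xF691 − 2^16 = -2415.

-2415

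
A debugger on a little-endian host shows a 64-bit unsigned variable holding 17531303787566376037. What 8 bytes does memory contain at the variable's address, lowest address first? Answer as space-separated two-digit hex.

65 A4 5A F3 E8 B3 4B F3

17531303787566376037 in hexadecimal, padded to 64 bits, is 0xF34BB3E8F35AA465.
Split into bytes (most-significant first): F3 4B B3 E8 F3 5A A4 65.
Little-endian stores the least-significant byte at the lowest address.
So at ascending addresses the bytes are 65 A4 5A F3 E8 B3 4B F3.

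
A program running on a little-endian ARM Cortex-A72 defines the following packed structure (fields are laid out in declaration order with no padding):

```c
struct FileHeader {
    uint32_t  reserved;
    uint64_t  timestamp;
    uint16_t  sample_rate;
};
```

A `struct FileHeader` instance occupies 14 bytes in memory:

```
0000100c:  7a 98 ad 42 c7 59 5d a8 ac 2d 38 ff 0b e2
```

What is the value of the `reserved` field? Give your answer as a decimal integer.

1118673018

`reserved` is the first field, at byte offset 0, occupying 4 bytes.
Bytes at offsets 0..3: 7A 98 AD 42.
Little-endian: lowest address holds the least-significant byte.
Reassemble most-significant byte first: 42 AD 98 7A → 0x42AD987A.
0x42AD987A = 1118673018.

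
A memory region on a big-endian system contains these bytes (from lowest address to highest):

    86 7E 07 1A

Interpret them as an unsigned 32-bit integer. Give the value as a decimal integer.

2256406298

Big-endian stores the most-significant byte at the lowest address.
The bytes are already most-significant first: 0x867E071A.
0x867E071A = 2256406298.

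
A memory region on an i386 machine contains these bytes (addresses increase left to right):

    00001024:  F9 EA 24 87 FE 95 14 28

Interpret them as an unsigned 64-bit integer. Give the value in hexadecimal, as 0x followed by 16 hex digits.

0x281495FE8724EAF9

In little-endian order the low byte comes first in memory.
Reassemble most-significant byte first: 28 14 95 FE 87 24 EA F9 → 0x281495FE8724EAF9.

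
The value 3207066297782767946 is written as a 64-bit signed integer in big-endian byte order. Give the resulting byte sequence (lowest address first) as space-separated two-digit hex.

2C 81 C9 CE 5A 78 11 4A

3207066297782767946 in hexadecimal, padded to 64 bits, is 0x2C81C9CE5A78114A.
Split into bytes (most-significant first): 2C 81 C9 CE 5A 78 11 4A.
In big-endian order the high byte comes first in memory.
So the memory order matches the most-significant-first order: 2C 81 C9 CE 5A 78 11 4A.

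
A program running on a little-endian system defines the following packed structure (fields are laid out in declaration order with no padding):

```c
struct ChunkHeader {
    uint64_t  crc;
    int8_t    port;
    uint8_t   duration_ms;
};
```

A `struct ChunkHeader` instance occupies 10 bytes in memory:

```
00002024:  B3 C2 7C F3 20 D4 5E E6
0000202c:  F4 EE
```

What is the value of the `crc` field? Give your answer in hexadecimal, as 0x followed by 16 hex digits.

0xE65ED420F37CC2B3

`crc` is the first field, at byte offset 0, occupying 8 bytes.
Bytes at offsets 0..7: B3 C2 7C F3 20 D4 5E E6.
Little-endian: lowest address holds the least-significant byte.
Reassemble most-significant byte first: E6 5E D4 20 F3 7C C2 B3 → 0xE65ED420F37CC2B3.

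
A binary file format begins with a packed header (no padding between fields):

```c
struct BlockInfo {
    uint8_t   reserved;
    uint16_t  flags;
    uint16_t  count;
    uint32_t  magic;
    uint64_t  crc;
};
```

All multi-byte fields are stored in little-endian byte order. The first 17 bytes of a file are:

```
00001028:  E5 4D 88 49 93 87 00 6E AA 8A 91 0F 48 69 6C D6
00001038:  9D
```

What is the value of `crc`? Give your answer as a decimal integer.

`crc` follows `reserved` (1 B), `flags` (2 B), `count` (2 B), `magic` (4 B), so it starts at offset 1 + 2 + 2 + 4 = 9 and occupies 8 bytes.
Bytes at offsets 9..16: 8A 91 0F 48 69 6C D6 9D.
Little-endian: lowest address holds the least-significant byte.
Reassemble most-significant byte first: 9D D6 6C 69 48 0F 91 8A → 0x9DD66C69480F918A.
0x9DD66C69480F918A = 11373397108407112074.

11373397108407112074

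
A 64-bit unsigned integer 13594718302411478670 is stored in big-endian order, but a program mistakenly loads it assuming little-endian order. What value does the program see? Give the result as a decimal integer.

10292621412105759420

13594718302411478670 in 64-bit hexadecimal is 0xBCAA2444A4BCD68E.
Stored big-endian, the bytes at ascending addresses are BC AA 24 44 A4 BC D6 8E.
Read back as little-endian, the first byte is least significant, giving 0x8ED6BCA44424AABC.
0x8ED6BCA44424AABC = 10292621412105759420.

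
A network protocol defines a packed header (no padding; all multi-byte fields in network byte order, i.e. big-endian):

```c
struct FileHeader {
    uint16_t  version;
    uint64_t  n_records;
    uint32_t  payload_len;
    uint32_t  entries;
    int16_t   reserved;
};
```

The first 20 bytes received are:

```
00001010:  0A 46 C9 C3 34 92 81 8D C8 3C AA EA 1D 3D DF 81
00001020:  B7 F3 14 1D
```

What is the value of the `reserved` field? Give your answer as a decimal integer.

5149

`reserved` follows `version` (2 B), `n_records` (8 B), `payload_len` (4 B), `entries` (4 B), so it starts at offset 2 + 8 + 4 + 4 = 18 and occupies 2 bytes.
Bytes at offsets 18..19: 14 1D.
Big-endian stores the most-significant byte at the lowest address.
The bytes are already most-significant first: 0x141D.
0x141D = 5149.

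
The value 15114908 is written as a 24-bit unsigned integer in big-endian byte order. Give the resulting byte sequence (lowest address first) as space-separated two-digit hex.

15114908 in hexadecimal, padded to 24 bits, is 0xE6A29C.
Split into bytes (most-significant first): E6 A2 9C.
Big-endian: lowest address holds the most-significant byte.
So the memory order matches the most-significant-first order: E6 A2 9C.

E6 A2 9C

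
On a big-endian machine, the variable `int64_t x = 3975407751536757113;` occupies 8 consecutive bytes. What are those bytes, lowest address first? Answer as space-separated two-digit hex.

37 2B 7C 49 93 AE C9 79

3975407751536757113 in hexadecimal, padded to 64 bits, is 0x372B7C4993AEC979.
Split into bytes (most-significant first): 37 2B 7C 49 93 AE C9 79.
Big-endian stores the most-significant byte at the lowest address.
So the memory order matches the most-significant-first order: 37 2B 7C 49 93 AE C9 79.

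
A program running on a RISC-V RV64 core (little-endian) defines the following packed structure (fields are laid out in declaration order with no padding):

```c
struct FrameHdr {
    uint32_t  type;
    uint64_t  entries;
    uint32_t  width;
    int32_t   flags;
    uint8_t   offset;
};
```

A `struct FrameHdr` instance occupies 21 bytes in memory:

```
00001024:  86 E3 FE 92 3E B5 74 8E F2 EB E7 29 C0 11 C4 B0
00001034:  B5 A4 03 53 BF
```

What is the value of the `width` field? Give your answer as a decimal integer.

`width` follows `type` (4 B), `entries` (8 B), so it starts at offset 4 + 8 = 12 and occupies 4 bytes.
Bytes at offsets 12..15: C0 11 C4 B0.
In little-endian order the low byte comes first in memory.
Reassemble most-significant byte first: B0 C4 11 C0 → 0xB0C411C0.
0xB0C411C0 = 2965639616.

2965639616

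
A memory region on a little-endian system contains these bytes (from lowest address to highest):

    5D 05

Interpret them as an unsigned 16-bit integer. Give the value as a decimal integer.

1373

In little-endian order the low byte comes first in memory.
Reassemble most-significant byte first: 05 5D → 0x055D.
0x055D = 1373.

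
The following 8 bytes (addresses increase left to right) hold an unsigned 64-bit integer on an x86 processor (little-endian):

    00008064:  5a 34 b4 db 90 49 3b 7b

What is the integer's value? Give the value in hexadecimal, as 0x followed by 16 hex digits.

0x7B3B4990DBB4345A

In little-endian order the low byte comes first in memory.
Reassemble most-significant byte first: 7B 3B 49 90 DB B4 34 5A → 0x7B3B4990DBB4345A.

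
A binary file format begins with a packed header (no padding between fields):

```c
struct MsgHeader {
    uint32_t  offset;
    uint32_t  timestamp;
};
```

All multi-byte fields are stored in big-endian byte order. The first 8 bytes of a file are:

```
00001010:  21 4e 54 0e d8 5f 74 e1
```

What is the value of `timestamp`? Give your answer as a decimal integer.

3630134497

`timestamp` follows `offset` (4 bytes), so it starts at byte offset 4 and occupies 4 bytes.
Bytes at offsets 4..7: D8 5F 74 E1.
In big-endian order the high byte comes first in memory.
The bytes are already most-significant first: 0xD85F74E1.
0xD85F74E1 = 3630134497.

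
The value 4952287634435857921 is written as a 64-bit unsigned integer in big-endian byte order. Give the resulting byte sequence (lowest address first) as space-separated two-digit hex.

4952287634435857921 in hexadecimal, padded to 64 bits, is 0x44BA0F5D7C1BDE01.
Split into bytes (most-significant first): 44 BA 0F 5D 7C 1B DE 01.
Big-endian stores the most-significant byte at the lowest address.
So the memory order matches the most-significant-first order: 44 BA 0F 5D 7C 1B DE 01.

44 BA 0F 5D 7C 1B DE 01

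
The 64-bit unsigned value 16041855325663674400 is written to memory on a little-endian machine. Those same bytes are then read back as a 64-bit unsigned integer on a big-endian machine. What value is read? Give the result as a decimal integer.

2323968322772574430

16041855325663674400 in 64-bit hexadecimal is 0xDEA01E6CE0644020.
Stored little-endian, the bytes at ascending addresses are 20 40 64 E0 6C 1E A0 DE.
Read back as big-endian, the last byte is least significant, giving 0x204064E06C1EA0DE.
0x204064E06C1EA0DE = 2323968322772574430.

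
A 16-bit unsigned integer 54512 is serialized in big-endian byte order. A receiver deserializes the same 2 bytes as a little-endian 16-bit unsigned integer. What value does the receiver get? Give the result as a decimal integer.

61652

54512 in 16-bit hexadecimal is 0xD4F0.
Stored big-endian, the bytes at ascending addresses are D4 F0.
Read back as little-endian, the first byte is least significant, giving 0xF0D4.
0xF0D4 = 61652.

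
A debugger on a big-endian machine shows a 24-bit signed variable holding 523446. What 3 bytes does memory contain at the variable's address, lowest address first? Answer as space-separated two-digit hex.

07 FC B6

523446 in hexadecimal, padded to 24 bits, is 0x07FCB6.
Split into bytes (most-significant first): 07 FC B6.
Big-endian: lowest address holds the most-significant byte.
So the memory order matches the most-significant-first order: 07 FC B6.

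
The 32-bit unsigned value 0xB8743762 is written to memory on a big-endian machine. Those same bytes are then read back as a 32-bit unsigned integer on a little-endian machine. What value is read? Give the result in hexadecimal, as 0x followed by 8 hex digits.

Stored big-endian, the bytes at ascending addresses are B8 74 37 62.
Read back as little-endian, the first byte is least significant, giving 0x623774B8.

0x623774B8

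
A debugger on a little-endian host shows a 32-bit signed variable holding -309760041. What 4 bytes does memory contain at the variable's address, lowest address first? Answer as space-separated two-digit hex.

D7 6F 89 ED

Two's complement of -309760041 in 32 bits: 309760041 = 0x12769029; invert → 0xED896FD6; add 1 → 0xED896FD7.
Split into bytes (most-significant first): ED 89 6F D7.
Little-endian: lowest address holds the least-significant byte.
So at ascending addresses the bytes are D7 6F 89 ED.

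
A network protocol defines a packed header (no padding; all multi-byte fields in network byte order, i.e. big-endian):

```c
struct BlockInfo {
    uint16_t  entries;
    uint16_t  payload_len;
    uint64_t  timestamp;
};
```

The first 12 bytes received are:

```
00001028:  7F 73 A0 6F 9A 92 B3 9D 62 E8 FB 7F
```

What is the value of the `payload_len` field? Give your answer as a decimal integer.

`payload_len` follows `entries` (2 bytes), so it starts at byte offset 2 and occupies 2 bytes.
Bytes at offsets 2..3: A0 6F.
In big-endian order the high byte comes first in memory.
The bytes are already most-significant first: 0xA06F.
0xA06F = 41071.

41071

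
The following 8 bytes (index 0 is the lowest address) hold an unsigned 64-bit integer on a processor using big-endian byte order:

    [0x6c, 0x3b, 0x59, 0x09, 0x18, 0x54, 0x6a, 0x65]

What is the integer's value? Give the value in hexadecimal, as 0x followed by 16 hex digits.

0x6C3B590918546A65

In big-endian order the high byte comes first in memory.
The bytes are already most-significant first: 0x6C3B590918546A65.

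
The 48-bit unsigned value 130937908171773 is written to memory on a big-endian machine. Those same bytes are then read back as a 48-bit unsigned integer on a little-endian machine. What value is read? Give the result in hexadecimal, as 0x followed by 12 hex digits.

0xFD13815B1677

130937908171773 in 48-bit hexadecimal is 0x77165B8113FD.
Stored big-endian, the bytes at ascending addresses are 77 16 5B 81 13 FD.
Read back as little-endian, the first byte is least significant, giving 0xFD13815B1677.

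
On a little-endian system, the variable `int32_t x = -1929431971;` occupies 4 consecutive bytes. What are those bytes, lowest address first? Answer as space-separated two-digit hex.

5D 34 FF 8C

Two's complement of -1929431971 in 32 bits: 1929431971 = 0x7300CBA3; invert → 0x8CFF345C; add 1 → 0x8CFF345D.
Split into bytes (most-significant first): 8C FF 34 5D.
Little-endian: lowest address holds the least-significant byte.
So at ascending addresses the bytes are 5D 34 FF 8C.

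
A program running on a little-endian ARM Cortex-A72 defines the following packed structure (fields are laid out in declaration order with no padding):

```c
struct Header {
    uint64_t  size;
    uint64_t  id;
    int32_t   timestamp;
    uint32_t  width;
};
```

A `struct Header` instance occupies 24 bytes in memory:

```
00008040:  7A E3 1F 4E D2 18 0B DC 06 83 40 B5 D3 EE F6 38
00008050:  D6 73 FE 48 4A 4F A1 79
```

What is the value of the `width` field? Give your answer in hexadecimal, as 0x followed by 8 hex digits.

0x79A14F4A

`width` follows `size` (8 B), `id` (8 B), `timestamp` (4 B), so it starts at offset 8 + 8 + 4 = 20 and occupies 4 bytes.
Bytes at offsets 20..23: 4A 4F A1 79.
Little-endian: lowest address holds the least-significant byte.
Reassemble most-significant byte first: 79 A1 4F 4A → 0x79A14F4A.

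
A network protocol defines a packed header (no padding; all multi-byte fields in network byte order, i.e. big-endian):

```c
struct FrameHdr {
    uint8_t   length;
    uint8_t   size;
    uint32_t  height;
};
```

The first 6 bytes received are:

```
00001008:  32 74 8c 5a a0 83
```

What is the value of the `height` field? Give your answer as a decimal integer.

`height` follows `length` (1 B), `size` (1 B), so it starts at offset 1 + 1 = 2 and occupies 4 bytes.
Bytes at offsets 2..5: 8C 5A A0 83.
Big-endian: lowest address holds the most-significant byte.
The bytes are already most-significant first: 0x8C5AA083.
0x8C5AA083 = 2354749571.

2354749571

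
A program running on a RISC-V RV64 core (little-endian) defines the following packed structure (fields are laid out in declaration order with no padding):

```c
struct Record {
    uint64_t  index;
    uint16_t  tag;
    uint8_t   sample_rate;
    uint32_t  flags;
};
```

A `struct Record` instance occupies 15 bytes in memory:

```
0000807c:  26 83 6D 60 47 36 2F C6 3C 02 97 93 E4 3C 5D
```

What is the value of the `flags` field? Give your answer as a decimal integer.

1564271763

`flags` follows `index` (8 B), `tag` (2 B), `sample_rate` (1 B), so it starts at offset 8 + 2 + 1 = 11 and occupies 4 bytes.
Bytes at offsets 11..14: 93 E4 3C 5D.
In little-endian order the low byte comes first in memory.
Reassemble most-significant byte first: 5D 3C E4 93 → 0x5D3CE493.
0x5D3CE493 = 1564271763.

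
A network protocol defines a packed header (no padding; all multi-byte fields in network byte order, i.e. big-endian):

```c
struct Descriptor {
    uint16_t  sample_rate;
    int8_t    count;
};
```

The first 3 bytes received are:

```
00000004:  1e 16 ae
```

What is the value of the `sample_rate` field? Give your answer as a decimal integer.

`sample_rate` is the first field, at byte offset 0, occupying 2 bytes.
Bytes at offsets 0..1: 1E 16.
Big-endian: lowest address holds the most-significant byte.
The bytes are already most-significant first: 0x1E16.
0x1E16 = 7702.

7702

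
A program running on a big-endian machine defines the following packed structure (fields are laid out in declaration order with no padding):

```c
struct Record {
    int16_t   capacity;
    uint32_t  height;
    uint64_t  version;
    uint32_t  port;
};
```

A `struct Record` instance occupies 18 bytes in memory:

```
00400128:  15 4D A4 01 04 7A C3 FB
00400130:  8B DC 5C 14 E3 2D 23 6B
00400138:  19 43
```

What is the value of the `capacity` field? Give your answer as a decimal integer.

5453

`capacity` is the first field, at byte offset 0, occupying 2 bytes.
Bytes at offsets 0..1: 15 4D.
Big-endian stores the most-significant byte at the lowest address.
The bytes are already most-significant first: 0x154D.
0x154D = 5453.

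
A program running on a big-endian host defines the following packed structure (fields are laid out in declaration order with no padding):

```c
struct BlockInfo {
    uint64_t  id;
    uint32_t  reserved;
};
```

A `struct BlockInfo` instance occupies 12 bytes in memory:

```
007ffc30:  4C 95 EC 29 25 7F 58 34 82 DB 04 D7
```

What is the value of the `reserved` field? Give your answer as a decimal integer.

`reserved` follows `id` (8 bytes), so it starts at byte offset 8 and occupies 4 bytes.
Bytes at offsets 8..11: 82 DB 04 D7.
Big-endian: lowest address holds the most-significant byte.
The bytes are already most-significant first: 0x82DB04D7.
0x82DB04D7 = 2195391703.

2195391703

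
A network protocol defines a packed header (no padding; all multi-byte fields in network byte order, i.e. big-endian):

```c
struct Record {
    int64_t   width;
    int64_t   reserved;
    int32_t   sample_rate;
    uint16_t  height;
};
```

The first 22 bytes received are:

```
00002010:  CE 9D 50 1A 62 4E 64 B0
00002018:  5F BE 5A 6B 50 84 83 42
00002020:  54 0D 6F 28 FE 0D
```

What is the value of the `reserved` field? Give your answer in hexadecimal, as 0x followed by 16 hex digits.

`reserved` follows `width` (8 bytes), so it starts at byte offset 8 and occupies 8 bytes.
Bytes at offsets 8..15: 5F BE 5A 6B 50 84 83 42.
In big-endian order the high byte comes first in memory.
The bytes are already most-significant first: 0x5FBE5A6B50848342.

0x5FBE5A6B50848342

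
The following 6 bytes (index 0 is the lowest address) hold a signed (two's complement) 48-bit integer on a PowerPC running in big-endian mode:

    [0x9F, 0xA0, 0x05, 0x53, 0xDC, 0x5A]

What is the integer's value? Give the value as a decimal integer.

Big-endian stores the most-significant byte at the lowest address.
The bytes are already most-significant first: 0x9FA00553DC5A.
Top bit is set, so as a signed 48-bit value this is 0x9FA00553DC5A − 2^48 = -105965343744934.

-105965343744934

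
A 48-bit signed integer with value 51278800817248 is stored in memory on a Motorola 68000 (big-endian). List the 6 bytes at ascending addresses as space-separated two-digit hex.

51278800817248 in hexadecimal, padded to 48 bits, is 0x2EA346B50C60.
Split into bytes (most-significant first): 2E A3 46 B5 0C 60.
Big-endian stores the most-significant byte at the lowest address.
So the memory order matches the most-significant-first order: 2E A3 46 B5 0C 60.

2E A3 46 B5 0C 60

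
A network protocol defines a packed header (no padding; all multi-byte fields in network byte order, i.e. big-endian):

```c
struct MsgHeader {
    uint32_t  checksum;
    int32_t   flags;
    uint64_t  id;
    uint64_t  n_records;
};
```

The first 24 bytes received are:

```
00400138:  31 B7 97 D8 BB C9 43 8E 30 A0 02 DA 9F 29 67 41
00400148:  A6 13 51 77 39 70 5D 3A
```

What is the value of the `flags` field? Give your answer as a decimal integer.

-1144437874

`flags` follows `checksum` (4 bytes), so it starts at byte offset 4 and occupies 4 bytes.
Bytes at offsets 4..7: BB C9 43 8E.
Big-endian: lowest address holds the most-significant byte.
The bytes are already most-significant first: 0xBBC9438E.
Top bit is set, so as a signed 32-bit value this is 0xBBC9438E − 2^32 = -1144437874.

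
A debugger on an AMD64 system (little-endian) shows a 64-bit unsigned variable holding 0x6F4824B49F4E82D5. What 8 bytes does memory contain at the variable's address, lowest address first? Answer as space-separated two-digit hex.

Split into bytes (most-significant first): 6F 48 24 B4 9F 4E 82 D5.
In little-endian order the low byte comes first in memory.
So at ascending addresses the bytes are D5 82 4E 9F B4 24 48 6F.

D5 82 4E 9F B4 24 48 6F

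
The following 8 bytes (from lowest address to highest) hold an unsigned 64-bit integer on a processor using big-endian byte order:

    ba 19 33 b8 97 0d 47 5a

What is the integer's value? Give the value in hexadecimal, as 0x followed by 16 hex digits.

In big-endian order the high byte comes first in memory.
The bytes are already most-significant first: 0xBA1933B8970D475A.

0xBA1933B8970D475A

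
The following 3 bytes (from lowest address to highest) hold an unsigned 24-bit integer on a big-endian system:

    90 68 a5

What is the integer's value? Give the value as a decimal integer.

Big-endian stores the most-significant byte at the lowest address.
The bytes are already most-significant first: 0x9068A5.
0x9068A5 = 9463973.

9463973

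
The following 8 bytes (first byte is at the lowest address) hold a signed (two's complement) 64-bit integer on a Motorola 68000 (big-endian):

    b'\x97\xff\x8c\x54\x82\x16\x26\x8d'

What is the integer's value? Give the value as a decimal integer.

Big-endian stores the most-significant byte at the lowest address.
The bytes are already most-significant first: 0x97FF8C548216268D.
Top bit is set, so as a signed 64-bit value this is 0x97FF8C548216268D − 2^64 = -7494116960333584755.

-7494116960333584755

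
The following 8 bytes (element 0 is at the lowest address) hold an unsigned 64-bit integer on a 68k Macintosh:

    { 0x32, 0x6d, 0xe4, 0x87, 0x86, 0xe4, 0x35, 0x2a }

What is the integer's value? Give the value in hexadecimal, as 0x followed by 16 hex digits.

0x326DE48786E4352A

In big-endian order the high byte comes first in memory.
The bytes are already most-significant first: 0x326DE48786E4352A.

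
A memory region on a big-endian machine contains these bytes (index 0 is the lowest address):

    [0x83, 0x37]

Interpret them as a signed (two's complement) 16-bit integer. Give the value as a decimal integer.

Big-endian stores the most-significant byte at the lowest address.
The bytes are already most-significant first: 0x8337.
Top bit is set, so as a signed 16-bit value this is 0x8337 − 2^16 = -31945.

-31945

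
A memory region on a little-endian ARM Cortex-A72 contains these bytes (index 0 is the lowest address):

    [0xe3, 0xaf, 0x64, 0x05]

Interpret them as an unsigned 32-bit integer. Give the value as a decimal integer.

90484707

In little-endian order the low byte comes first in memory.
Reassemble most-significant byte first: 05 64 AF E3 → 0x0564AFE3.
0x0564AFE3 = 90484707.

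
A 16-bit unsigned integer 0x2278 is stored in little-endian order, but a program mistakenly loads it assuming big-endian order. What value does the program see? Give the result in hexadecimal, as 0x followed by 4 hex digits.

0x7822

Stored little-endian, the bytes at ascending addresses are 78 22.
Read back as big-endian, the last byte is least significant, giving 0x7822.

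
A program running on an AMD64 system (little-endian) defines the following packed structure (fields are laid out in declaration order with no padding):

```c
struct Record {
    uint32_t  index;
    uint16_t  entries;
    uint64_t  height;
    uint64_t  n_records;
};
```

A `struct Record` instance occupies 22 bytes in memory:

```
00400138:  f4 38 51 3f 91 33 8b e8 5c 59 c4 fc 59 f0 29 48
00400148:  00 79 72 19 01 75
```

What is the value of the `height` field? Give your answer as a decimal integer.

`height` follows `index` (4 B), `entries` (2 B), so it starts at offset 4 + 2 = 6 and occupies 8 bytes.
Bytes at offsets 6..13: 8B E8 5C 59 C4 FC 59 F0.
Little-endian: lowest address holds the least-significant byte.
Reassemble most-significant byte first: F0 59 FC C4 59 5C E8 8B → 0xF059FCC4595CE88B.
0xF059FCC4595CE88B = 17319151762273003659.

17319151762273003659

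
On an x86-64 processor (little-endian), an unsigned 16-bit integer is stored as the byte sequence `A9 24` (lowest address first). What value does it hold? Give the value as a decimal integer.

9385

Little-endian stores the least-significant byte at the lowest address.
Reassemble most-significant byte first: 24 A9 → 0x24A9.
0x24A9 = 9385.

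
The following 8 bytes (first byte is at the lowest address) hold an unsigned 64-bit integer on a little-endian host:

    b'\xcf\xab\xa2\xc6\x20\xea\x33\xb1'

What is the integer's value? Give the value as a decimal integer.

12768806795017890767

Little-endian: lowest address holds the least-significant byte.
Reassemble most-significant byte first: B1 33 EA 20 C6 A2 AB CF → 0xB133EA20C6A2ABCF.
0xB133EA20C6A2ABCF = 12768806795017890767.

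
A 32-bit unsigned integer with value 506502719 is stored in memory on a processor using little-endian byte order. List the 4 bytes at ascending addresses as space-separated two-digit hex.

506502719 in hexadecimal, padded to 32 bits, is 0x1E309E3F.
Split into bytes (most-significant first): 1E 30 9E 3F.
Little-endian: lowest address holds the least-significant byte.
So at ascending addresses the bytes are 3F 9E 30 1E.

3F 9E 30 1E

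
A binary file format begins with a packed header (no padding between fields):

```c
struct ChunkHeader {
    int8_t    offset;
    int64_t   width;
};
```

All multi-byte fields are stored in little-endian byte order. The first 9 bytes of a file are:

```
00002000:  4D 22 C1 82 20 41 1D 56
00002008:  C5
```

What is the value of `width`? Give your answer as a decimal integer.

-4227159034685112030

`width` follows `offset` (1 byte), so it starts at byte offset 1 and occupies 8 bytes.
Bytes at offsets 1..8: 22 C1 82 20 41 1D 56 C5.
Little-endian stores the least-significant byte at the lowest address.
Reassemble most-significant byte first: C5 56 1D 41 20 82 C1 22 → 0xC5561D412082C122.
Top bit is set, so as a signed 64-bit value this is 0xC5561D412082C122 − 2^64 = -4227159034685112030.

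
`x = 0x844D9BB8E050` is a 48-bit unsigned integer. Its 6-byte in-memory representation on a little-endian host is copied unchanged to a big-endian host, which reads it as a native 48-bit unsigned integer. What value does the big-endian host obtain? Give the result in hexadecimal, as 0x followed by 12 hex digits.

0x50E0B89B4D84

Stored little-endian, the bytes at ascending addresses are 50 E0 B8 9B 4D 84.
Read back as big-endian, the last byte is least significant, giving 0x50E0B89B4D84.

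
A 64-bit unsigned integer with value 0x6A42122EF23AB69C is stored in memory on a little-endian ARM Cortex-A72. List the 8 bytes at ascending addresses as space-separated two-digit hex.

Split into bytes (most-significant first): 6A 42 12 2E F2 3A B6 9C.
Little-endian stores the least-significant byte at the lowest address.
So at ascending addresses the bytes are 9C B6 3A F2 2E 12 42 6A.

9C B6 3A F2 2E 12 42 6A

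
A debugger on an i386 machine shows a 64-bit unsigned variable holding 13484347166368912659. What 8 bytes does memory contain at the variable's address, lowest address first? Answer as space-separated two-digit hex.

13 D5 76 FF 4D 06 22 BB

13484347166368912659 in hexadecimal, padded to 64 bits, is 0xBB22064DFF76D513.
Split into bytes (most-significant first): BB 22 06 4D FF 76 D5 13.
Little-endian: lowest address holds the least-significant byte.
So at ascending addresses the bytes are 13 D5 76 FF 4D 06 22 BB.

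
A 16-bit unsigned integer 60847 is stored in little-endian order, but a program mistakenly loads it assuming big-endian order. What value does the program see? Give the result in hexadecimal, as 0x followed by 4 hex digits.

0xAFED

60847 in 16-bit hexadecimal is 0xEDAF.
Stored little-endian, the bytes at ascending addresses are AF ED.
Read back as big-endian, the last byte is least significant, giving 0xAFED.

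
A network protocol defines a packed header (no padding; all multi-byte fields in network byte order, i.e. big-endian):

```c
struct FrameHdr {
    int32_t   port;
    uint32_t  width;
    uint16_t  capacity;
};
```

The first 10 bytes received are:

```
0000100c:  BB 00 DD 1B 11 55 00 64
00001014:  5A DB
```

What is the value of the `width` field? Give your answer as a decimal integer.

`width` follows `port` (4 bytes), so it starts at byte offset 4 and occupies 4 bytes.
Bytes at offsets 4..7: 11 55 00 64.
Big-endian: lowest address holds the most-significant byte.
The bytes are already most-significant first: 0x11550064.
0x11550064 = 290783332.

290783332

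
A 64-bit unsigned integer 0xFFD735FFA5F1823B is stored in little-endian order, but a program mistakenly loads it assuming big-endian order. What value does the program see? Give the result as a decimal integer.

4288255490463750143

Stored little-endian, the bytes at ascending addresses are 3B 82 F1 A5 FF 35 D7 FF.
Read back as big-endian, the last byte is least significant, giving 0x3B82F1A5FF35D7FF.
0x3B82F1A5FF35D7FF = 4288255490463750143.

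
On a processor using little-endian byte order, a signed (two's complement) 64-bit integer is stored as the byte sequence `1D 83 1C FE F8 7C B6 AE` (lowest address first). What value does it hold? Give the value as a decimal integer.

-5857356856491736291

Little-endian stores the least-significant byte at the lowest address.
Reassemble most-significant byte first: AE B6 7C F8 FE 1C 83 1D → 0xAEB67CF8FE1C831D.
Top bit is set, so as a signed 64-bit value this is 0xAEB67CF8FE1C831D − 2^64 = -5857356856491736291.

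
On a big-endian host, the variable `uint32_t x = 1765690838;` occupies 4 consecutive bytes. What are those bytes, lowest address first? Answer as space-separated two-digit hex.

1765690838 in hexadecimal, padded to 32 bits, is 0x693E4DD6.
Split into bytes (most-significant first): 69 3E 4D D6.
Big-endian: lowest address holds the most-significant byte.
So the memory order matches the most-significant-first order: 69 3E 4D D6.

69 3E 4D D6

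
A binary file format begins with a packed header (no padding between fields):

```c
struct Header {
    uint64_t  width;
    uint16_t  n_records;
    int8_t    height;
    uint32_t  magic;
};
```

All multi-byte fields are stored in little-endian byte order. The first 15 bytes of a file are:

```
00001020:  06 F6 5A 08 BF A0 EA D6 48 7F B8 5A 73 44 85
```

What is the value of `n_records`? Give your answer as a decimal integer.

`n_records` follows `width` (8 bytes), so it starts at byte offset 8 and occupies 2 bytes.
Bytes at offsets 8..9: 48 7F.
Little-endian: lowest address holds the least-significant byte.
Reassemble most-significant byte first: 7F 48 → 0x7F48.
0x7F48 = 32584.

32584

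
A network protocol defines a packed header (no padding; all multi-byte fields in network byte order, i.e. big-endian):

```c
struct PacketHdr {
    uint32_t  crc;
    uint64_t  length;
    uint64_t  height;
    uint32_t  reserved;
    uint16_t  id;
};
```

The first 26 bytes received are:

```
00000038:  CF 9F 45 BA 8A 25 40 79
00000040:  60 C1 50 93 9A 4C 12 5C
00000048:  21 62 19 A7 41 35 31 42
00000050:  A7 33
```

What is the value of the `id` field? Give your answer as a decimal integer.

42803

`id` follows `crc` (4 B), `length` (8 B), `height` (8 B), `reserved` (4 B), so it starts at offset 4 + 8 + 8 + 4 = 24 and occupies 2 bytes.
Bytes at offsets 24..25: A7 33.
Big-endian stores the most-significant byte at the lowest address.
The bytes are already most-significant first: 0xA733.
0xA733 = 42803.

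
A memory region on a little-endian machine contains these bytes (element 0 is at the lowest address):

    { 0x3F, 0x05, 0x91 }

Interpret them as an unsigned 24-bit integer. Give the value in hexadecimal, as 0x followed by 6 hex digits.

0x91053F

In little-endian order the low byte comes first in memory.
Reassemble most-significant byte first: 91 05 3F → 0x91053F.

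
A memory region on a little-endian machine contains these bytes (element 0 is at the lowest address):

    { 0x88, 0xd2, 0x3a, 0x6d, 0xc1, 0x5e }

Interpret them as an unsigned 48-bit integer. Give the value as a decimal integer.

104184854270600

Little-endian stores the least-significant byte at the lowest address.
Reassemble most-significant byte first: 5E C1 6D 3A D2 88 → 0x5EC16D3AD288.
0x5EC16D3AD288 = 104184854270600.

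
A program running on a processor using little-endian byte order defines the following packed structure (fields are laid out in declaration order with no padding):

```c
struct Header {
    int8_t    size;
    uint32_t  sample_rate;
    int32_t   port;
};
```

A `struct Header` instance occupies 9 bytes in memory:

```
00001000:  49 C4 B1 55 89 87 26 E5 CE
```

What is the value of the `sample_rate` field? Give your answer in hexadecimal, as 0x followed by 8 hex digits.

`sample_rate` follows `size` (1 byte), so it starts at byte offset 1 and occupies 4 bytes.
Bytes at offsets 1..4: C4 B1 55 89.
Little-endian stores the least-significant byte at the lowest address.
Reassemble most-significant byte first: 89 55 B1 C4 → 0x8955B1C4.

0x8955B1C4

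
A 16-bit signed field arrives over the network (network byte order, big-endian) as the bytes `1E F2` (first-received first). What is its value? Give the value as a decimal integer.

7922

Big-endian: lowest address holds the most-significant byte.
The bytes are already most-significant first: 0x1EF2.
0x1EF2 = 7922.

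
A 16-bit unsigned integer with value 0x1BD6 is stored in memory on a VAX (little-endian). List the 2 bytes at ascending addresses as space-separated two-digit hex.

Split into bytes (most-significant first): 1B D6.
Little-endian: lowest address holds the least-significant byte.
So at ascending addresses the bytes are D6 1B.

D6 1B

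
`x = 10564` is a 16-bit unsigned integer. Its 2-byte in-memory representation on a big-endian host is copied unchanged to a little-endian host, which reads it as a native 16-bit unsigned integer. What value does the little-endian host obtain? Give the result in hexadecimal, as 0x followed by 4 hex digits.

10564 in 16-bit hexadecimal is 0x2944.
Stored big-endian, the bytes at ascending addresses are 29 44.
Read back as little-endian, the first byte is least significant, giving 0x4429.

0x4429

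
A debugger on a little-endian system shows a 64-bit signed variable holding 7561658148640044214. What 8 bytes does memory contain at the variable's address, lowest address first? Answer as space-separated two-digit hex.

7561658148640044214 in hexadecimal, padded to 64 bits, is 0x68F06805D6A0B4B6.
Split into bytes (most-significant first): 68 F0 68 05 D6 A0 B4 B6.
Little-endian stores the least-significant byte at the lowest address.
So at ascending addresses the bytes are B6 B4 A0 D6 05 68 F0 68.

B6 B4 A0 D6 05 68 F0 68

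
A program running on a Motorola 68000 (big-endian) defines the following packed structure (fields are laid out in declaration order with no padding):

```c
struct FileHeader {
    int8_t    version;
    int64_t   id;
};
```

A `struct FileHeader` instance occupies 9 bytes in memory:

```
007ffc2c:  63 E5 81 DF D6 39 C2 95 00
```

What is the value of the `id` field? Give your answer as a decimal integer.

`id` follows `version` (1 byte), so it starts at byte offset 1 and occupies 8 bytes.
Bytes at offsets 1..8: E5 81 DF D6 39 C2 95 00.
Big-endian: lowest address holds the most-significant byte.
The bytes are already most-significant first: 0xE581DFD639C29500.
Top bit is set, so as a signed 64-bit value this is 0xE581DFD639C29500 − 2^64 = -1908998655843330816.

-1908998655843330816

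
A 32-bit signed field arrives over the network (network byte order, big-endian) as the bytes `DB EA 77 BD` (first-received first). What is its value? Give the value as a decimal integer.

Big-endian: lowest address holds the most-significant byte.
The bytes are already most-significant first: 0xDBEA77BD.
Top bit is set, so as a signed 32-bit value this is 0xDBEA77BD − 2^32 = -605390915.

-605390915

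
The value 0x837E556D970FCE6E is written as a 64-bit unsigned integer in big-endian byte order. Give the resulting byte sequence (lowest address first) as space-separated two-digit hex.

Split into bytes (most-significant first): 83 7E 55 6D 97 0F CE 6E.
Big-endian stores the most-significant byte at the lowest address.
So the memory order matches the most-significant-first order: 83 7E 55 6D 97 0F CE 6E.

83 7E 55 6D 97 0F CE 6E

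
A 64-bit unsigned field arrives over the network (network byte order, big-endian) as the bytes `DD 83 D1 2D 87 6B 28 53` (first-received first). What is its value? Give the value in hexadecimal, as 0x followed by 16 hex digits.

Big-endian stores the most-significant byte at the lowest address.
The bytes are already most-significant first: 0xDD83D12D876B2853.

0xDD83D12D876B2853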